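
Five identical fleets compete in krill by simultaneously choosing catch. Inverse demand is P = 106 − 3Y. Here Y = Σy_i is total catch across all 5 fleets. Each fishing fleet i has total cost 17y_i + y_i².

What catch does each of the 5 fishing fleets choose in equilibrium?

A representative fishing fleet's profit is π_i = y_i(106 − 3Y) − 17y_i − y_i², with Y = y_i + Σ_{j≠i} y_j.
First-order condition: 89 − 8y_i − 3Σ_{j≠i} y_j = 0.
With identical fishing fleets, set every y_j = y: then 89 − 8y − 12y = 0, i.e. y = 89/20 = 4.45.

4.45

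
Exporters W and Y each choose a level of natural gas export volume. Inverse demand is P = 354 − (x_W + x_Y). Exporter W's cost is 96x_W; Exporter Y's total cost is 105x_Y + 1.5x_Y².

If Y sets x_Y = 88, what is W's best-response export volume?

85

Exporter W's profit: π = x_W(354 − (x_W + x_Y)) − 96x_W.
∂π/∂x_W = 258 − 2x_W − x_Y = 0, so x_W = 129 − 0.5x_Y.
At x_Y = 88: x_W = 129 − 0.5·88 = 85.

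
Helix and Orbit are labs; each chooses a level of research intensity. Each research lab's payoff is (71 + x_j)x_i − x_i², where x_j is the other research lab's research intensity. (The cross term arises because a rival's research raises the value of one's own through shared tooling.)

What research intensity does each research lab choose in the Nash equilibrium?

Helix's payoff is (71 + x_O)x_H − x_H².
∂π/∂x_H = 71 + x_O − 2x_H = 0, so x_H = 35.5 + 0.5x_O.
The game is symmetric, so in equilibrium x_O = x_H: the reaction function gives 0.5x_H = 35.5, hence x_H = 71.

71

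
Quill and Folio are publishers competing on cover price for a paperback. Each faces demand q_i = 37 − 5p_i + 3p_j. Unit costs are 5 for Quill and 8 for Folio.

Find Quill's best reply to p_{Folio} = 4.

Quill's profit: π = (p_{Quill} − 5)(37 − 5p_{Quill} + 3p_{Folio}).
∂π/∂p_{Quill} = 62 − 10p_{Quill} + 3p_{Folio} = 0 ⇒ p_{Quill} = 6.2 + 0.3p_{Folio}.
At p_{Folio} = 4: p_{Quill} = 6.2 + 0.3·4 = 7.4.

7.4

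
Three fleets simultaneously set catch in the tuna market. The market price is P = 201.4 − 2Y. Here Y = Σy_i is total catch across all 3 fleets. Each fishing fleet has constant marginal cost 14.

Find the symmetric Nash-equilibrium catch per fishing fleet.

A representative fishing fleet's profit is π_i = y_i(201.4 − 2Y) − 14y_i, with Y = y_i + Σ_{j≠i} y_j.
First-order condition: 187.4 − 4y_i − 2Σ_{j≠i} y_j = 0.
With identical fishing fleets, set every y_j = y: then 187.4 − 4y − 4y = 0, i.e. y = 187.4/8 = 23.425.

23.425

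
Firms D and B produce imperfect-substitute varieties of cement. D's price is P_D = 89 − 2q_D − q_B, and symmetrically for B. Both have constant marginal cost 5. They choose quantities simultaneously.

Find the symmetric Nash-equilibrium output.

16.8

Firm D's profit: π = q_D(89 − 2q_D − q_B) − 5q_D.
∂π/∂q_D = 84 − 4q_D − q_B = 0 ⇒ q_D = 21 − 0.25q_B.
Setting q_D = q_B in the reaction function: q_D = 21 − 0.25q_D, so q_D = 21 / 1.25 = 16.8.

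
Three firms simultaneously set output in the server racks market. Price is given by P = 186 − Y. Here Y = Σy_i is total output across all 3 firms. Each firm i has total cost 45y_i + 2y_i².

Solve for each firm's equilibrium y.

17.625

A representative firm's profit is π_i = y_i(186 − Y) − 45y_i − 2y_i², with Y = y_i + Σ_{j≠i} y_j.
First-order condition: 141 − 6y_i − Σ_{j≠i} y_j = 0.
With identical firms, set every y_j = y: then 141 − 6y − 2y = 0, i.e. y = 141/8 = 17.625.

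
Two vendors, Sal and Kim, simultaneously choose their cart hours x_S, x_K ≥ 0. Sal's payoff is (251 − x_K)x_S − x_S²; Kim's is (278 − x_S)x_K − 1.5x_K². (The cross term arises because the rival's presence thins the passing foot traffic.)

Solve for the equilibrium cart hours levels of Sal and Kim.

Expanding Sal's payoff: 251x_S − x_Kx_S − x_S².
∂π/∂x_S = 251 − x_K − 2x_S = 0, so x_S = 125.5 − 0.5x_K.
Likewise for Kim: x_K = 278/3 − (1/3)x_S.
Plugging x_K into Sal's best response: x_S = 125.5 − 0.5(278/3 − (1/3)x_S) ⇒ (5/6)x_S = 475/6, so x_S = 95.
Then x_K = 278/3 − (1/3)·95 = 61.

95, 61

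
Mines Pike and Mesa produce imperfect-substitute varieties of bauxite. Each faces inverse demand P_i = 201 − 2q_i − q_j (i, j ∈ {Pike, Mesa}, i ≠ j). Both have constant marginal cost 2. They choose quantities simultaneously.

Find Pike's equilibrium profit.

Mine Pike's profit: π = q_{Pike}(201 − 2q_{Pike} − q_{Mesa}) − 2q_{Pike}.
∂π/∂q_{Pike} = 199 − 4q_{Pike} − q_{Mesa} = 0 ⇒ q_{Pike} = 49.75 − 0.25q_{Mesa}.
Setting q_{Pike} = q_{Mesa} in the reaction function: q_{Pike} = 49.75 − 0.25q_{Pike}, so q_{Pike} = 49.75 / 1.25 = 39.8.
P_{Pike} = 201 − 2·39.8 − 39.8 = 81.6.
Profit = (81.6 − 2)·39.8 = 3168.08.

3168.08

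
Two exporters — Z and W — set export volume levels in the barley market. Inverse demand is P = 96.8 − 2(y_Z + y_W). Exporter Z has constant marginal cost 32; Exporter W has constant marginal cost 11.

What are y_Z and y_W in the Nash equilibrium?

7.3, 17.8

Exporter Z's profit: π = y_Z(96.8 − 2(y_Z + y_W)) − 32y_Z.
∂π/∂y_Z = 64.8 − 4y_Z − 2y_W = 0, so y_Z = 16.2 − 0.5y_W.
By the same steps for W: y_W = 21.45 − 0.5y_Z.
Plugging y_W into Z's best response: y_Z = 16.2 − 0.5(21.45 − 0.5y_Z) ⇒ 0.75y_Z = 5.475, so y_Z = 7.3.
Then y_W = 21.45 − 0.5·7.3 = 17.8.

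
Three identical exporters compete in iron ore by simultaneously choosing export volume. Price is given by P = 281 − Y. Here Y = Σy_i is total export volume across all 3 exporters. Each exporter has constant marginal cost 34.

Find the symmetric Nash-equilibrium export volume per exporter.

61.75

A representative exporter's profit is π_i = y_i(281 − Y) − 34y_i, with Y = y_i + Σ_{j≠i} y_j.
First-order condition: 247 − 2y_i − Σ_{j≠i} y_j = 0.
In a symmetric equilibrium every exporter chooses the same y, so Σ_{j≠i} y_j = 2y. The condition becomes 247 − 4y = 0, giving y = 247/4 = 61.75.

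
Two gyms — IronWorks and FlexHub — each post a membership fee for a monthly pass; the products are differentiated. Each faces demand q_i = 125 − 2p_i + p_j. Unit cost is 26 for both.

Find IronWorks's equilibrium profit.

2178

IronWorks's profit: π = (p_{IronWorks} − 26)(125 − 2p_{IronWorks} + p_{FlexHub}).
∂π/∂p_{IronWorks} = 177 − 4p_{IronWorks} + p_{FlexHub} = 0 ⇒ p_{IronWorks} = 44.25 + 0.25p_{FlexHub}.
The game is symmetric, so in equilibrium p_{FlexHub} = p_{IronWorks}: the reaction function gives 0.75p_{IronWorks} = 44.25, hence p_{IronWorks} = 59.
q_{IronWorks} = 125 − 2·59 + 59 = 66.
Profit = (59 − 26)·66 = 2178.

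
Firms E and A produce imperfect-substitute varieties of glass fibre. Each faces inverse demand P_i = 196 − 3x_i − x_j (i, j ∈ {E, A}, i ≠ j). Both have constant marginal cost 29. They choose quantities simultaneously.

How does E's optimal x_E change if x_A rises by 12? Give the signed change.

Firm E's profit: π = x_E(196 − 3x_E − x_A) − 29x_E.
∂π/∂x_E = 167 − 6x_E − x_A = 0 ⇒ x_E = 167/6 − (1/6)x_A.
The reaction-function slope is −1/6, so a 12-unit rise in x_A moves x_E by −1/6 × 12 = −2. E's best response falls — the actions are strategic substitutes.

-2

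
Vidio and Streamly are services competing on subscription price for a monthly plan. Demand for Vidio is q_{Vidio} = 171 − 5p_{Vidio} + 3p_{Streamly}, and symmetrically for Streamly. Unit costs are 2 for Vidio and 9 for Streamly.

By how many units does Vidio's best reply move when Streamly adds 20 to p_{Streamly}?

6

Vidio's profit: π = (p_{Vidio} − 2)(171 − 5p_{Vidio} + 3p_{Streamly}).
∂π/∂p_{Vidio} = 181 − 10p_{Vidio} + 3p_{Streamly} = 0 ⇒ p_{Vidio} = 18.1 + 0.3p_{Streamly}.
The reaction-function slope is 0.3, so a 20-unit rise in p_{Streamly} moves p_{Vidio} by 0.3 × 20 = 6. Vidio's best response rises — the actions are strategic complements.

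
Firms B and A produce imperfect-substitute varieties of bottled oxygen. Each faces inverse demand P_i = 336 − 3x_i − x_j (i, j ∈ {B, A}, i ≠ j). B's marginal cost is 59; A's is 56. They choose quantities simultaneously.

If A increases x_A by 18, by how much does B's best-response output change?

-3

Firm B's profit: π = x_B(336 − 3x_B − x_A) − 59x_B.
∂π/∂x_B = 277 − 6x_B − x_A = 0 ⇒ x_B = 277/6 − (1/6)x_A.
The reaction-function slope is −1/6, so an 18-unit rise in x_A moves x_B by −1/6 × 18 = −3. B's best response falls — the actions are strategic substitutes.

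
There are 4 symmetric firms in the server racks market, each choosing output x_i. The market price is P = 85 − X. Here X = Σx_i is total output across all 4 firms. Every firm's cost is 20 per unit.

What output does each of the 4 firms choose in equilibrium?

13

A representative firm's profit is π_i = x_i(85 − X) − 20x_i, with X = x_i + Σ_{j≠i} x_j.
First-order condition: 65 − 2x_i − Σ_{j≠i} x_j = 0.
With identical firms, set every x_j = x: then 65 − 2x − 3x = 0, i.e. x = 65/5 = 13.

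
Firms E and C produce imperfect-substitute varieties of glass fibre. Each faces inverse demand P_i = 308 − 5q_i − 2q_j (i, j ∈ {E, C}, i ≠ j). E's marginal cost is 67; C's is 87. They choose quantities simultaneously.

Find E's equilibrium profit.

Firm E's profit: π = q_E(308 − 5q_E − 2q_C) − 67q_E.
∂π/∂q_E = 241 − 10q_E − 2q_C = 0 ⇒ q_E = 24.1 − 0.2q_C.
Similarly q_C = 22.1 − 0.2q_E.
Solving the two reaction functions simultaneously: (1 − (−0.2)(−0.2))q_E = 24.1 − 0.2·22.1, so 0.96q_E = 19.68 and q_E = 20.5.
Then q_C = 22.1 − 0.2·20.5 = 18.
P_E = 308 − 5·20.5 − 2·18 = 169.5.
Profit = (169.5 − 67)·20.5 = 2101.25.

2101.25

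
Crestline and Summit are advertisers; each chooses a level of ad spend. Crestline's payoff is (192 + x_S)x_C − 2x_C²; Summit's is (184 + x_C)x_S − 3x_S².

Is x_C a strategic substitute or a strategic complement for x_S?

Expanding Crestline's payoff: 192x_C + x_Sx_C − 2x_C².
∂π/∂x_C = 192 + x_S − 4x_C = 0, so x_C = 48 + 0.25x_S.
The best-response slope dx_C/dx_S = 0.25 > 0: the reaction function is upward-sloping, so the choices are strategic complements.

strategic complements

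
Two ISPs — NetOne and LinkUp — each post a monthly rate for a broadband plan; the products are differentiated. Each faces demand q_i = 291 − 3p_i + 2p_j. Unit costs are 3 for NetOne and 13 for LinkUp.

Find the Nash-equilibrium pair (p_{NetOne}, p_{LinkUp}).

76.875, 80.625

NetOne's profit: π = (p_{NetOne} − 3)(291 − 3p_{NetOne} + 2p_{LinkUp}).
∂π/∂p_{NetOne} = 300 − 6p_{NetOne} + 2p_{LinkUp} = 0 ⇒ p_{NetOne} = 50 + (1/3)p_{LinkUp}.
Similarly p_{LinkUp} = 55 + (1/3)p_{NetOne}.
Substituting the second reaction function into the first: p_{NetOne} = 50 + (1/3)(55 + (1/3)p_{NetOne}), which gives (8/9)p_{NetOne} = 205/3 ⇒ p_{NetOne} = 76.875.
Then p_{LinkUp} = 55 + (1/3)·76.875 = 80.625.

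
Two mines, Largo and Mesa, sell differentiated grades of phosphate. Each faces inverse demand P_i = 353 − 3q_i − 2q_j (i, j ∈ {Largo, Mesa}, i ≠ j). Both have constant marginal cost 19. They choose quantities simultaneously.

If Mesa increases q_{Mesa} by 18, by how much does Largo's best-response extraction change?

Mine Largo's profit: π = q_{Largo}(353 − 3q_{Largo} − 2q_{Mesa}) − 19q_{Largo}.
∂π/∂q_{Largo} = 334 − 6q_{Largo} − 2q_{Mesa} = 0 ⇒ q_{Largo} = 167/3 − (1/3)q_{Mesa}.
The reaction-function slope is −1/3, so an 18-unit rise in q_{Mesa} moves q_{Largo} by −1/3 × 18 = −6. Largo's best response falls — the actions are strategic substitutes.

-6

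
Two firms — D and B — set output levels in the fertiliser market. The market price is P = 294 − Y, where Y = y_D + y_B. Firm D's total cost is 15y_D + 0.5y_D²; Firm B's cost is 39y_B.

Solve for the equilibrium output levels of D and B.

Firm D's profit: π = y_D(294 − (y_D + y_B)) − 15y_D − 0.5y_D².
∂π/∂y_D = 279 − 3y_D − y_B = 0, so y_D = 93 − (1/3)y_B.
For B: ∂π/∂y_B = 255 − 2y_B − y_D = 0 ⇒ y_B = 127.5 − 0.5y_D.
Solving the two reaction functions simultaneously: (1 − (−1/3)(−0.5))y_D = 93 − (1/3)·127.5, so (5/6)y_D = 50.5 and y_D = 60.6.
Then y_B = 127.5 − 0.5·60.6 = 97.2.

60.6, 97.2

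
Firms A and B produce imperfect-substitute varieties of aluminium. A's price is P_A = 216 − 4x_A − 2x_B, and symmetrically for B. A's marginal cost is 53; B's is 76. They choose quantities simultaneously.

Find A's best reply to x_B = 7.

18.625

Firm A's profit: π = x_A(216 − 4x_A − 2x_B) − 53x_A.
∂π/∂x_A = 163 − 8x_A − 2x_B = 0 ⇒ x_A = 20.375 − 0.25x_B.
At x_B = 7: x_A = 20.375 − 0.25·7 = 18.625.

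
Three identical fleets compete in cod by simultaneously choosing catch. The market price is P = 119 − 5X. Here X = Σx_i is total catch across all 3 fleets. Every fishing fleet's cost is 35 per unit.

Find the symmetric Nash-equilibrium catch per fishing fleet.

A representative fishing fleet's profit is π_i = x_i(119 − 5X) − 35x_i, with X = x_i + Σ_{j≠i} x_j.
First-order condition: 84 − 10x_i − 5Σ_{j≠i} x_j = 0.
Imposing symmetry (x_j = x for all j) turns Σ_{j≠i} x_j into 2x, so 84 = 20x and x = 4.2.

4.2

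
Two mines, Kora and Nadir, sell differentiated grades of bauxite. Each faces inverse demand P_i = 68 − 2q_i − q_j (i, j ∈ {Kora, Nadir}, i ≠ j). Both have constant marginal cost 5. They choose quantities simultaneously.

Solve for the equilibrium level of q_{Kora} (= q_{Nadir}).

Mine Kora's profit: π = q_{Kora}(68 − 2q_{Kora} − q_{Nadir}) − 5q_{Kora}.
∂π/∂q_{Kora} = 63 − 4q_{Kora} − q_{Nadir} = 0 ⇒ q_{Kora} = 15.75 − 0.25q_{Nadir}.
Setting q_{Kora} = q_{Nadir} in the reaction function: q_{Kora} = 15.75 − 0.25q_{Kora}, so q_{Kora} = 15.75 / 1.25 = 12.6.

12.6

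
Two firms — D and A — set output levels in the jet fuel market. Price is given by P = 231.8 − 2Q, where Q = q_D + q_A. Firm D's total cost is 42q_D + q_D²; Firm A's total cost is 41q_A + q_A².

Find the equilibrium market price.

136.65

Firm D's profit: π = q_D(231.8 − 2(q_D + q_A)) − 42q_D − q_D².
∂π/∂q_D = 189.8 − 6q_D − 2q_A = 0, so q_D = 949/30 − (1/3)q_A.
By the same steps for A: q_A = 31.8 − (1/3)q_D.
Solving the two reaction functions simultaneously: (1 − (−1/3)(−1/3))q_D = 949/30 − (1/3)·31.8, so (8/9)q_D = 631/30 and q_D = 23.6625.
Then q_A = 31.8 − (1/3)·23.6625 = 23.9125.
Equilibrium price: P = 231.8 − 2·47.575 = 136.65.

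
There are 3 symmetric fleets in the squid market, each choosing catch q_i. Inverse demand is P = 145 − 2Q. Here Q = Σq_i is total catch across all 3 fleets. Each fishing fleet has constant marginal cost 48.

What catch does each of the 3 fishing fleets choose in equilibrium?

A representative fishing fleet's profit is π_i = q_i(145 − 2Q) − 48q_i, with Q = q_i + Σ_{j≠i} q_j.
First-order condition: 97 − 4q_i − 2Σ_{j≠i} q_j = 0.
In a symmetric equilibrium every fishing fleet chooses the same q, so Σ_{j≠i} q_j = 2q. The condition becomes 97 − 8q = 0, giving q = 97/8 = 12.125.

12.125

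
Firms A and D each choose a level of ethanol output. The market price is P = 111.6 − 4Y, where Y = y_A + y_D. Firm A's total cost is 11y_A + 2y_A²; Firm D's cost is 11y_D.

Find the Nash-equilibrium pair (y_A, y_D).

Firm A's profit: π = y_A(111.6 − 4(y_A + y_D)) − 11y_A − 2y_A².
∂π/∂y_A = 100.6 − 12y_A − 4y_D = 0, so y_A = 503/60 − (1/3)y_D.
For D: ∂π/∂y_D = 100.6 − 8y_D − 4y_A = 0 ⇒ y_D = 12.575 − 0.5y_A.
Plugging y_D into A's best response: y_A = 503/60 − (1/3)(12.575 − 0.5y_A) ⇒ (5/6)y_A = 503/120, so y_A = 5.03.
Then y_D = 12.575 − 0.5·5.03 = 10.06.

5.03, 10.06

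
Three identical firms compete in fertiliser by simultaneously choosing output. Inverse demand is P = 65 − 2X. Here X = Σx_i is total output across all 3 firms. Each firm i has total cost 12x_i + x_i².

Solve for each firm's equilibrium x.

A representative firm's profit is π_i = x_i(65 − 2X) − 12x_i − x_i², with X = x_i + Σ_{j≠i} x_j.
First-order condition: 53 − 6x_i − 2Σ_{j≠i} x_j = 0.
Imposing symmetry (x_j = x for all j) turns Σ_{j≠i} x_j into 2x, so 53 = 10x and x = 5.3.

5.3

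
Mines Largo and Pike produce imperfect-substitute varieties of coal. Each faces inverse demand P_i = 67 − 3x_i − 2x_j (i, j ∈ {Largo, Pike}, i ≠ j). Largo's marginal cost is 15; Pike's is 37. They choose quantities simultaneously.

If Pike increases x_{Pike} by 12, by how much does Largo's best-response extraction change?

Mine Largo's profit: π = x_{Largo}(67 − 3x_{Largo} − 2x_{Pike}) − 15x_{Largo}.
∂π/∂x_{Largo} = 52 − 6x_{Largo} − 2x_{Pike} = 0 ⇒ x_{Largo} = 26/3 − (1/3)x_{Pike}.
The reaction-function slope is −1/3, so a 12-unit rise in x_{Pike} moves x_{Largo} by −1/3 × 12 = −4. Largo's best response falls — the actions are strategic substitutes.

-4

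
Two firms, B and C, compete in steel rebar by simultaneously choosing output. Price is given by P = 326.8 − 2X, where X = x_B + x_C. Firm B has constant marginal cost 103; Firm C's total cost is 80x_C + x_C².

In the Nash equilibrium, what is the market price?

Firm B's profit: π = x_B(326.8 − 2(x_B + x_C)) − 103x_B.
∂π/∂x_B = 223.8 − 4x_B − 2x_C = 0, so x_B = 55.95 − 0.5x_C.
For C: ∂π/∂x_C = 246.8 − 6x_C − 2x_B = 0 ⇒ x_C = 617/15 − (1/3)x_B.
Solving the two reaction functions simultaneously: (1 − (−0.5)(−1/3))x_B = 55.95 − 0.5·(617/15), so (5/6)x_B = 2123/60 and x_B = 42.46.
Then x_C = 617/15 − (1/3)·42.46 = 26.98.
Equilibrium price: P = 326.8 − 2·69.44 = 187.92.

187.92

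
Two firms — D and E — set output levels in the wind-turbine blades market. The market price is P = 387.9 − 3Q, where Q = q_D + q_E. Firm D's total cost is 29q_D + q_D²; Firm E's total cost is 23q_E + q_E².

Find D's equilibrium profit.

Firm D's profit: π = q_D(387.9 − 3(q_D + q_E)) − 29q_D − q_D².
∂π/∂q_D = 358.9 − 8q_D − 3q_E = 0, so q_D = 44.8625 − 0.375q_E.
By the same steps for E: q_E = 45.6125 − 0.375q_D.
Solving the two reaction functions simultaneously: (1 − (−0.375)(−0.375))q_D = 44.8625 − 0.375·45.6125, so (55/64)q_D = 3553/128 and q_D = 32.3.
Then q_E = 45.6125 − 0.375·32.3 = 33.5.
Price P = 387.9 − 3·65.8 = 190.5.
D's profit: (190.5 − 29)·32.3 − (32.3)² = 4173.16.

4173.16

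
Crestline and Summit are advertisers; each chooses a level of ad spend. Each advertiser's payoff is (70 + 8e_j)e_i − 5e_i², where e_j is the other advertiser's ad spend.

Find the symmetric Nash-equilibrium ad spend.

35

Crestline's payoff is (70 + 8e_S)e_C − 5e_C².
∂π/∂e_C = 70 + 8e_S − 10e_C = 0, so e_C = 7 + 0.8e_S.
By symmetry e_S = e_C; substituting into the reaction function, 0.2e_C = 7 and e_C = 35.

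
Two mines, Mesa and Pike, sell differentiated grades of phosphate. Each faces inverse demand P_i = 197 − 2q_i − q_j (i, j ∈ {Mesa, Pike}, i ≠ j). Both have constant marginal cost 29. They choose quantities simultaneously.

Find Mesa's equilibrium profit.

2257.92

Mine Mesa's profit: π = q_{Mesa}(197 − 2q_{Mesa} − q_{Pike}) − 29q_{Mesa}.
∂π/∂q_{Mesa} = 168 − 4q_{Mesa} − q_{Pike} = 0 ⇒ q_{Mesa} = 42 − 0.25q_{Pike}.
By symmetry q_{Pike} = q_{Mesa}; substituting into the reaction function, 1.25q_{Mesa} = 42 and q_{Mesa} = 33.6.
P_{Mesa} = 197 − 2·33.6 − 33.6 = 96.2.
Profit = (96.2 − 29)·33.6 = 2257.92.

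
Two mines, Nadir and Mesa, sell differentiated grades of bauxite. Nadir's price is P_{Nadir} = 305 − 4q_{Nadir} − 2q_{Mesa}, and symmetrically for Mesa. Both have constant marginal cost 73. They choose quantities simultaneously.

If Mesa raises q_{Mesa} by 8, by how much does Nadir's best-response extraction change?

-2

Mine Nadir's profit: π = q_{Nadir}(305 − 4q_{Nadir} − 2q_{Mesa}) − 73q_{Nadir}.
∂π/∂q_{Nadir} = 232 − 8q_{Nadir} − 2q_{Mesa} = 0 ⇒ q_{Nadir} = 29 − 0.25q_{Mesa}.
The reaction-function slope is −0.25, so an 8-unit rise in q_{Mesa} moves q_{Nadir} by −0.25 × 8 = −2. Nadir's best response falls — the actions are strategic substitutes.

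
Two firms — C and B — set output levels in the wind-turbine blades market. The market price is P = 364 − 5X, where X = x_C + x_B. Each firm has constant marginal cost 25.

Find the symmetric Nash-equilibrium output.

22.6

Firm C's profit: π = x_C(364 − 5(x_C + x_B)) − 25x_C.
∂π/∂x_C = 339 − 10x_C − 5x_B = 0, so x_C = 33.9 − 0.5x_B.
By symmetry x_B = x_C; substituting into the reaction function, 1.5x_C = 33.9 and x_C = 22.6.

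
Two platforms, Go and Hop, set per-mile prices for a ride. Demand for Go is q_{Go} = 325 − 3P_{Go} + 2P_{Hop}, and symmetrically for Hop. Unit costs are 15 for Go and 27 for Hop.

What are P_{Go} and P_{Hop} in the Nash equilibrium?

Go's profit: π = (P_{Go} − 15)(325 − 3P_{Go} + 2P_{Hop}).
∂π/∂P_{Go} = 370 − 6P_{Go} + 2P_{Hop} = 0 ⇒ P_{Go} = 185/3 + (1/3)P_{Hop}.
Similarly P_{Hop} = 203/3 + (1/3)P_{Go}.
Solving the two reaction functions simultaneously: (1 − (1/3)(1/3))P_{Go} = 185/3 + (1/3)·(203/3), so (8/9)P_{Go} = 758/9 and P_{Go} = 94.75.
Then P_{Hop} = 203/3 + (1/3)·94.75 = 99.25.

94.75, 99.25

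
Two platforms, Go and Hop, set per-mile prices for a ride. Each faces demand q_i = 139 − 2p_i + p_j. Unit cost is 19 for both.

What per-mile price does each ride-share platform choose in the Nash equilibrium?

Go's profit: π = (p_{Go} − 19)(139 − 2p_{Go} + p_{Hop}).
∂π/∂p_{Go} = 177 − 4p_{Go} + p_{Hop} = 0 ⇒ p_{Go} = 44.25 + 0.25p_{Hop}.
Setting p_{Go} = p_{Hop} in the reaction function: p_{Go} = 44.25 + 0.25p_{Go}, so p_{Go} = 44.25 / 0.75 = 59.

59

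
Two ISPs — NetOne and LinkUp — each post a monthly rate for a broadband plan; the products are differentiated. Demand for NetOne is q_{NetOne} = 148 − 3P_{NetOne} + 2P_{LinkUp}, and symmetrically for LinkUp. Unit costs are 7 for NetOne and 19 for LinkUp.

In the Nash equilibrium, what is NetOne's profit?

4218.75

NetOne's profit: π = (P_{NetOne} − 7)(148 − 3P_{NetOne} + 2P_{LinkUp}).
∂π/∂P_{NetOne} = 169 − 6P_{NetOne} + 2P_{LinkUp} = 0 ⇒ P_{NetOne} = 169/6 + (1/3)P_{LinkUp}.
Similarly P_{LinkUp} = 205/6 + (1/3)P_{NetOne}.
Solving the two reaction functions simultaneously: (1 − (1/3)(1/3))P_{NetOne} = 169/6 + (1/3)·(205/6), so (8/9)P_{NetOne} = 356/9 and P_{NetOne} = 44.5.
Then P_{LinkUp} = 205/6 + (1/3)·44.5 = 49.
q_{NetOne} = 148 − 3·44.5 + 2·49 = 112.5.
Profit = (44.5 − 7)·112.5 = 4218.75.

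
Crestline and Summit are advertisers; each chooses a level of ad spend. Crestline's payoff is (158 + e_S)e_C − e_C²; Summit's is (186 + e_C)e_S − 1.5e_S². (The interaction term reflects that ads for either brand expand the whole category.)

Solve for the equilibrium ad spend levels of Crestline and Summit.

Expanding Crestline's payoff: 158e_C + e_Se_C − e_C².
∂π/∂e_C = 158 + e_S − 2e_C = 0, so e_C = 79 + 0.5e_S.
Likewise for Summit: e_S = 62 + (1/3)e_C.
Plugging e_S into Crestline's best response: e_C = 79 + 0.5(62 + (1/3)e_C) ⇒ (5/6)e_C = 110, so e_C = 132.
Then e_S = 62 + (1/3)·132 = 106.

132, 106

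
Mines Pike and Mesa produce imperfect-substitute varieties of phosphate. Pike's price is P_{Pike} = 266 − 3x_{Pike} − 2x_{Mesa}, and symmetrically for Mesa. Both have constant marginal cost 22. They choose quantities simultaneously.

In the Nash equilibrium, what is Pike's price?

Mine Pike's profit: π = x_{Pike}(266 − 3x_{Pike} − 2x_{Mesa}) − 22x_{Pike}.
∂π/∂x_{Pike} = 244 − 6x_{Pike} − 2x_{Mesa} = 0 ⇒ x_{Pike} = 122/3 − (1/3)x_{Mesa}.
By symmetry x_{Mesa} = x_{Pike}; substituting into the reaction function, (4/3)x_{Pike} = 122/3 and x_{Pike} = 30.5.
P_{Pike} = 266 − 3·30.5 − 2·30.5 = 113.5.

113.5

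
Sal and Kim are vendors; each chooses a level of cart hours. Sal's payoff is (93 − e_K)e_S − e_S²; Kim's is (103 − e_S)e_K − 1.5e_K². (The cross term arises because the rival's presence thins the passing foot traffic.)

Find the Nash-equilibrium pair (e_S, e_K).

Expanding Sal's payoff: 93e_S − e_Ke_S − e_S².
∂π/∂e_S = 93 − e_K − 2e_S = 0, so e_S = 46.5 − 0.5e_K.
Likewise for Kim: e_K = 103/3 − (1/3)e_S.
Solving the two reaction functions simultaneously: (1 − (−0.5)(−1/3))e_S = 46.5 − 0.5·(103/3), so (5/6)e_S = 88/3 and e_S = 35.2.
Then e_K = 103/3 − (1/3)·35.2 = 22.6.

35.2, 22.6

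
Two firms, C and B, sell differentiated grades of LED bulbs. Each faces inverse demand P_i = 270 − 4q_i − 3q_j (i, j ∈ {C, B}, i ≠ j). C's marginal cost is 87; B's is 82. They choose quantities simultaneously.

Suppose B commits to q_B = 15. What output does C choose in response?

17.25

Firm C's profit: π = q_C(270 − 4q_C − 3q_B) − 87q_C.
∂π/∂q_C = 183 − 8q_C − 3q_B = 0 ⇒ q_C = 22.875 − 0.375q_B.
At q_B = 15: q_C = 22.875 − 0.375·15 = 17.25.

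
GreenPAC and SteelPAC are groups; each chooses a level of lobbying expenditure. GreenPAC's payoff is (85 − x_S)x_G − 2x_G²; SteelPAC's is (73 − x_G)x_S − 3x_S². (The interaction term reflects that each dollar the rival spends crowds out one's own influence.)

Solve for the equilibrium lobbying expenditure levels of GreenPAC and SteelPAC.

Expanding GreenPAC's payoff: 85x_G − x_Sx_G − 2x_G².
∂π/∂x_G = 85 − x_S − 4x_G = 0, so x_G = 21.25 − 0.25x_S.
Likewise for SteelPAC: x_S = 73/6 − (1/6)x_G.
Plugging x_S into GreenPAC's best response: x_G = 21.25 − 0.25(73/6 − (1/6)x_G) ⇒ (23/24)x_G = 437/24, so x_G = 19.
Then x_S = 73/6 − (1/6)·19 = 9.

19, 9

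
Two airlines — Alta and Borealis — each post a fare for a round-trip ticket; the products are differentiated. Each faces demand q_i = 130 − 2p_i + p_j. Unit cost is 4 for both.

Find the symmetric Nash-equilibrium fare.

Alta's profit: π = (p_{Alta} − 4)(130 − 2p_{Alta} + p_{Borealis}).
∂π/∂p_{Alta} = 138 − 4p_{Alta} + p_{Borealis} = 0 ⇒ p_{Alta} = 34.5 + 0.25p_{Borealis}.
By symmetry p_{Borealis} = p_{Alta}; substituting into the reaction function, 0.75p_{Alta} = 34.5 and p_{Alta} = 46.

46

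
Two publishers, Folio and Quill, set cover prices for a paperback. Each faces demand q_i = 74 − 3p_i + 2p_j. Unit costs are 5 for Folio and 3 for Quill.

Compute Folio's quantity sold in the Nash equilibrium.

Folio's profit: π = (p_{Folio} − 5)(74 − 3p_{Folio} + 2p_{Quill}).
∂π/∂p_{Folio} = 89 − 6p_{Folio} + 2p_{Quill} = 0 ⇒ p_{Folio} = 89/6 + (1/3)p_{Quill}.
Similarly p_{Quill} = 83/6 + (1/3)p_{Folio}.
Substituting the second reaction function into the first: p_{Folio} = 89/6 + (1/3)(83/6 + (1/3)p_{Folio}), which gives (8/9)p_{Folio} = 175/9 ⇒ p_{Folio} = 21.875.
Then p_{Quill} = 83/6 + (1/3)·21.875 = 21.125.
q_{Folio} = 74 − 3·21.875 + 2·21.125 = 50.625.

50.625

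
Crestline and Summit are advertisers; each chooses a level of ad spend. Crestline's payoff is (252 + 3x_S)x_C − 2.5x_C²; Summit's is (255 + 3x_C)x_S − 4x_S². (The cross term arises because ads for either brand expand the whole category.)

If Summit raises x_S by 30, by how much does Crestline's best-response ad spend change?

18

Expanding Crestline's payoff: 252x_C + 3x_Sx_C − 2.5x_C².
∂π/∂x_C = 252 + 3x_S − 5x_C = 0, so x_C = 50.4 + 0.6x_S.
The reaction-function slope is 0.6, so a 30-unit rise in x_S moves x_C by 0.6 × 30 = 18. Crestline's best response rises — the actions are strategic complements.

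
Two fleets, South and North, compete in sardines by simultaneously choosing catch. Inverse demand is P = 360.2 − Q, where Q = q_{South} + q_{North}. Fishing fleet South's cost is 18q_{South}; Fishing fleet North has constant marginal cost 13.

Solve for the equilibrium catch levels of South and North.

112.4, 117.4

Fishing fleet South's profit: π = q_{South}(360.2 − (q_{South} + q_{North})) − 18q_{South}.
∂π/∂q_{South} = 342.2 − 2q_{South} − q_{North} = 0, so q_{South} = 171.1 − 0.5q_{North}.
By the same steps for North: q_{North} = 173.6 − 0.5q_{South}.
Plugging q_{North} into South's best response: q_{South} = 171.1 − 0.5(173.6 − 0.5q_{South}) ⇒ 0.75q_{South} = 84.3, so q_{South} = 112.4.
Then q_{North} = 173.6 − 0.5·112.4 = 117.4.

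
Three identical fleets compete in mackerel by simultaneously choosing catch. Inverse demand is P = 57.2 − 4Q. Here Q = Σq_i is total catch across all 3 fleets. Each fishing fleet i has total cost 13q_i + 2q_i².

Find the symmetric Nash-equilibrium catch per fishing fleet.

A representative fishing fleet's profit is π_i = q_i(57.2 − 4Q) − 13q_i − 2q_i², with Q = q_i + Σ_{j≠i} q_j.
First-order condition: 44.2 − 12q_i − 4Σ_{j≠i} q_j = 0.
With identical fishing fleets, set every q_j = q: then 44.2 − 12q − 8q = 0, i.e. q = 44.2/20 = 2.21.

2.21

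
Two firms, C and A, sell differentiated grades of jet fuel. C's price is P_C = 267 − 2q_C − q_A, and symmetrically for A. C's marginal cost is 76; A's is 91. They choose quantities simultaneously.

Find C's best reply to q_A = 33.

Firm C's profit: π = q_C(267 − 2q_C − q_A) − 76q_C.
∂π/∂q_C = 191 − 4q_C − q_A = 0 ⇒ q_C = 47.75 − 0.25q_A.
At q_A = 33: q_C = 47.75 − 0.25·33 = 39.5.

39.5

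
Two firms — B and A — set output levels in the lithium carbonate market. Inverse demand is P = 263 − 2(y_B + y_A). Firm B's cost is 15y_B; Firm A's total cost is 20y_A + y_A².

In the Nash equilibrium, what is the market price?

115.2

Firm B's profit: π = y_B(263 − 2(y_B + y_A)) − 15y_B.
∂π/∂y_B = 248 − 4y_B − 2y_A = 0, so y_B = 62 − 0.5y_A.
For A: ∂π/∂y_A = 243 − 6y_A − 2y_B = 0 ⇒ y_A = 40.5 − (1/3)y_B.
Plugging y_A into B's best response: y_B = 62 − 0.5(40.5 − (1/3)y_B) ⇒ (5/6)y_B = 41.75, so y_B = 50.1.
Then y_A = 40.5 − (1/3)·50.1 = 23.8.
Equilibrium price: P = 263 − 2·73.9 = 115.2.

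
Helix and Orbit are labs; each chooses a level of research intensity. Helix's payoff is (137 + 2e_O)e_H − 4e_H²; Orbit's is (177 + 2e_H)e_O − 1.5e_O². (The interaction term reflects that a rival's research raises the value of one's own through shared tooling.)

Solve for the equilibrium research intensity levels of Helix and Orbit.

38.25, 84.5

Expanding Helix's payoff: 137e_H + 2e_Oe_H − 4e_H².
∂π/∂e_H = 137 + 2e_O − 8e_H = 0, so e_H = 17.125 + 0.25e_O.
Likewise for Orbit: e_O = 59 + (2/3)e_H.
Solving the two reaction functions simultaneously: (1 − (0.25)(2/3))e_H = 17.125 + 0.25·59, so (5/6)e_H = 31.875 and e_H = 38.25.
Then e_O = 59 + (2/3)·38.25 = 84.5.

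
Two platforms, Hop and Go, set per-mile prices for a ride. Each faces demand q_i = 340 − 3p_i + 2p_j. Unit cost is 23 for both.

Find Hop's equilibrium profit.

Hop's profit: π = (p_{Hop} − 23)(340 − 3p_{Hop} + 2p_{Go}).
∂π/∂p_{Hop} = 409 − 6p_{Hop} + 2p_{Go} = 0 ⇒ p_{Hop} = 409/6 + (1/3)p_{Go}.
The game is symmetric, so in equilibrium p_{Go} = p_{Hop}: the reaction function gives (2/3)p_{Hop} = 409/6, hence p_{Hop} = 102.25.
q_{Hop} = 340 − 3·102.25 + 2·102.25 = 237.75.
Profit = (102.25 − 23)·237.75 = 18841.6875.

18841.6875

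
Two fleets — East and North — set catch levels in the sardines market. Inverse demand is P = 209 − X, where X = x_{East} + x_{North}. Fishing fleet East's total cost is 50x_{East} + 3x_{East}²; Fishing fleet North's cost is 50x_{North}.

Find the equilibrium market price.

Fishing fleet East's profit: π = x_{East}(209 − (x_{East} + x_{North})) − 50x_{East} − 3x_{East}².
∂π/∂x_{East} = 159 − 8x_{East} − x_{North} = 0, so x_{East} = 19.875 − 0.125x_{North}.
For North: ∂π/∂x_{North} = 159 − 2x_{North} − x_{East} = 0 ⇒ x_{North} = 79.5 − 0.5x_{East}.
Substituting the second reaction function into the first: x_{East} = 19.875 − 0.125(79.5 − 0.5x_{East}), which gives 0.9375x_{East} = 9.9375 ⇒ x_{East} = 10.6.
Then x_{North} = 79.5 − 0.5·10.6 = 74.2.
Equilibrium price: P = 209 − 84.8 = 124.2.

124.2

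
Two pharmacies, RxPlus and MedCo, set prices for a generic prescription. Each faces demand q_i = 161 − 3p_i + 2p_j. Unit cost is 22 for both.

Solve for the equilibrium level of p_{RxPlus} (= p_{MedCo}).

56.75

RxPlus's profit: π = (p_{RxPlus} − 22)(161 − 3p_{RxPlus} + 2p_{MedCo}).
∂π/∂p_{RxPlus} = 227 − 6p_{RxPlus} + 2p_{MedCo} = 0 ⇒ p_{RxPlus} = 227/6 + (1/3)p_{MedCo}.
The game is symmetric, so in equilibrium p_{MedCo} = p_{RxPlus}: the reaction function gives (2/3)p_{RxPlus} = 227/6, hence p_{RxPlus} = 56.75.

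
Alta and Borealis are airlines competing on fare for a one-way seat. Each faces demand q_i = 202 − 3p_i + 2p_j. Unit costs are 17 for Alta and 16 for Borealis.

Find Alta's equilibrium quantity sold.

Alta's profit: π = (p_{Alta} − 17)(202 − 3p_{Alta} + 2p_{Borealis}).
∂π/∂p_{Alta} = 253 − 6p_{Alta} + 2p_{Borealis} = 0 ⇒ p_{Alta} = 253/6 + (1/3)p_{Borealis}.
Similarly p_{Borealis} = 125/3 + (1/3)p_{Alta}.
Plugging p_{Borealis} into Alta's best response: p_{Alta} = 253/6 + (1/3)(125/3 + (1/3)p_{Alta}) ⇒ (8/9)p_{Alta} = 1009/18, so p_{Alta} = 63.0625.
Then p_{Borealis} = 125/3 + (1/3)·63.0625 = 62.6875.
q_{Alta} = 202 − 3·63.0625 + 2·62.6875 = 138.1875.

138.1875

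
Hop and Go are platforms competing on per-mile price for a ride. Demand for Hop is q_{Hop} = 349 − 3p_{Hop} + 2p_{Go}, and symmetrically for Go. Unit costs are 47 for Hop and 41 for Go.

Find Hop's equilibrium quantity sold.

Hop's profit: π = (p_{Hop} − 47)(349 − 3p_{Hop} + 2p_{Go}).
∂π/∂p_{Hop} = 490 − 6p_{Hop} + 2p_{Go} = 0 ⇒ p_{Hop} = 245/3 + (1/3)p_{Go}.
Similarly p_{Go} = 236/3 + (1/3)p_{Hop}.
Solving the two reaction functions simultaneously: (1 − (1/3)(1/3))p_{Hop} = 245/3 + (1/3)·(236/3), so (8/9)p_{Hop} = 971/9 and p_{Hop} = 121.375.
Then p_{Go} = 236/3 + (1/3)·121.375 = 119.125.
q_{Hop} = 349 − 3·121.375 + 2·119.125 = 223.125.

223.125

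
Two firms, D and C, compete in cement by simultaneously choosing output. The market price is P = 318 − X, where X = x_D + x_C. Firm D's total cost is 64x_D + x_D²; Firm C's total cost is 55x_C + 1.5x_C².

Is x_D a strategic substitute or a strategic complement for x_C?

Firm D's profit: π = x_D(318 − (x_D + x_C)) − 64x_D − x_D².
∂π/∂x_D = 254 − 4x_D − x_C = 0, so x_D = 63.5 − 0.25x_C.
The best-response slope dx_D/dx_C = −0.25 < 0: the reaction function is downward-sloping, so the choices are strategic substitutes.

strategic substitutes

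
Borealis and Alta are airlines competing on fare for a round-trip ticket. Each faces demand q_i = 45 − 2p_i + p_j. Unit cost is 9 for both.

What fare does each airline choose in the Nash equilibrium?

Borealis's profit: π = (p_{Borealis} − 9)(45 − 2p_{Borealis} + p_{Alta}).
∂π/∂p_{Borealis} = 63 − 4p_{Borealis} + p_{Alta} = 0 ⇒ p_{Borealis} = 15.75 + 0.25p_{Alta}.
Setting p_{Borealis} = p_{Alta} in the reaction function: p_{Borealis} = 15.75 + 0.25p_{Borealis}, so p_{Borealis} = 15.75 / 0.75 = 21.

21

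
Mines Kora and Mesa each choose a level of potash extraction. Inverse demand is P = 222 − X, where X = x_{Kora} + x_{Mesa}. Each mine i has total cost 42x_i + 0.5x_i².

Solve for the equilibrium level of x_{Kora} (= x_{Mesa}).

Mine Kora's profit: π = x_{Kora}(222 − (x_{Kora} + x_{Mesa})) − 42x_{Kora} − 0.5x_{Kora}².
∂π/∂x_{Kora} = 180 − 3x_{Kora} − x_{Mesa} = 0, so x_{Kora} = 60 − (1/3)x_{Mesa}.
Setting x_{Kora} = x_{Mesa} in the reaction function: x_{Kora} = 60 − (1/3)x_{Kora}, so x_{Kora} = 60 / (4/3) = 45.

45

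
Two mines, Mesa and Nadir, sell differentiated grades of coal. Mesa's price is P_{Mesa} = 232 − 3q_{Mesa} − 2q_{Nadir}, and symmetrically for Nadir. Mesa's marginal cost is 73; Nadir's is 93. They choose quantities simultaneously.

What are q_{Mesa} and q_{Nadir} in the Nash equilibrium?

21.125, 16.125

Mine Mesa's profit: π = q_{Mesa}(232 − 3q_{Mesa} − 2q_{Nadir}) − 73q_{Mesa}.
∂π/∂q_{Mesa} = 159 − 6q_{Mesa} − 2q_{Nadir} = 0 ⇒ q_{Mesa} = 26.5 − (1/3)q_{Nadir}.
Similarly q_{Nadir} = 139/6 − (1/3)q_{Mesa}.
Substituting the second reaction function into the first: q_{Mesa} = 26.5 − (1/3)(139/6 − (1/3)q_{Mesa}), which gives (8/9)q_{Mesa} = 169/9 ⇒ q_{Mesa} = 21.125.
Then q_{Nadir} = 139/6 − (1/3)·21.125 = 16.125.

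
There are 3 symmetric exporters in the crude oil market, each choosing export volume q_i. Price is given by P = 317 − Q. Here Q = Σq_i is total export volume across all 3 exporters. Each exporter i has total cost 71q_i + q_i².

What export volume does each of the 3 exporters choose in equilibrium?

A representative exporter's profit is π_i = q_i(317 − Q) − 71q_i − q_i², with Q = q_i + Σ_{j≠i} q_j.
First-order condition: 246 − 4q_i − Σ_{j≠i} q_j = 0.
In a symmetric equilibrium every exporter chooses the same q, so Σ_{j≠i} q_j = 2q. The condition becomes 246 − 6q = 0, giving q = 246/6 = 41.

41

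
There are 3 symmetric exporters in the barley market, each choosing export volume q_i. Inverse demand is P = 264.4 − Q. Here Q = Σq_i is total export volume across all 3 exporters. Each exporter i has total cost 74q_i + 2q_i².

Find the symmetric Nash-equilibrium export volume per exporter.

23.8

A representative exporter's profit is π_i = q_i(264.4 − Q) − 74q_i − 2q_i², with Q = q_i + Σ_{j≠i} q_j.
First-order condition: 190.4 − 6q_i − Σ_{j≠i} q_j = 0.
In a symmetric equilibrium every exporter chooses the same q, so Σ_{j≠i} q_j = 2q. The condition becomes 190.4 − 8q = 0, giving q = 190.4/8 = 23.8.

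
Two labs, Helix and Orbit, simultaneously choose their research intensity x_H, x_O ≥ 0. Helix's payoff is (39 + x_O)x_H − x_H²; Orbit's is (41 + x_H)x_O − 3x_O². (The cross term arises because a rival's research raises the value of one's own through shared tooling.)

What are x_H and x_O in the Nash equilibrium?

25, 11

Expanding Helix's payoff: 39x_H + x_Ox_H − x_H².
∂π/∂x_H = 39 + x_O − 2x_H = 0, so x_H = 19.5 + 0.5x_O.
Likewise for Orbit: x_O = 41/6 + (1/6)x_H.
Solving the two reaction functions simultaneously: (1 − (0.5)(1/6))x_H = 19.5 + 0.5·(41/6), so (11/12)x_H = 275/12 and x_H = 25.
Then x_O = 41/6 + (1/6)·25 = 11.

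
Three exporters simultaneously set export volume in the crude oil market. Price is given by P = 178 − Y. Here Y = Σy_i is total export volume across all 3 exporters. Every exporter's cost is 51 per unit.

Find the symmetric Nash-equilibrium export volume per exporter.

31.75

A representative exporter's profit is π_i = y_i(178 − Y) − 51y_i, with Y = y_i + Σ_{j≠i} y_j.
First-order condition: 127 − 2y_i − Σ_{j≠i} y_j = 0.
Imposing symmetry (y_j = y for all j) turns Σ_{j≠i} y_j into 2y, so 127 = 4y and y = 31.75.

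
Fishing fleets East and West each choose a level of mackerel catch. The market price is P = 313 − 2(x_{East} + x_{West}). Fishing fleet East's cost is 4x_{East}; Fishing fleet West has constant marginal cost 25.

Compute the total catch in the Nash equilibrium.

99.5

Fishing fleet East's profit: π = x_{East}(313 − 2(x_{East} + x_{West})) − 4x_{East}.
∂π/∂x_{East} = 309 − 4x_{East} − 2x_{West} = 0, so x_{East} = 77.25 − 0.5x_{West}.
By the same steps for West: x_{West} = 72 − 0.5x_{East}.
Plugging x_{West} into East's best response: x_{East} = 77.25 − 0.5(72 − 0.5x_{East}) ⇒ 0.75x_{East} = 41.25, so x_{East} = 55.
Then x_{West} = 72 − 0.5·55 = 44.5.
Total catch: 55 + 44.5 = 99.5.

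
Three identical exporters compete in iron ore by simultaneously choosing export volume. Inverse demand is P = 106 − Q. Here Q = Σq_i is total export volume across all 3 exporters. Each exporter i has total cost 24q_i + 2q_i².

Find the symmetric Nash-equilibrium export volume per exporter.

10.25

A representative exporter's profit is π_i = q_i(106 − Q) − 24q_i − 2q_i², with Q = q_i + Σ_{j≠i} q_j.
First-order condition: 82 − 6q_i − Σ_{j≠i} q_j = 0.
With identical exporters, set every q_j = q: then 82 − 6q − 2q = 0, i.e. q = 82/8 = 10.25.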